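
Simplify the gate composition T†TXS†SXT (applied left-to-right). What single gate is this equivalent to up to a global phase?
T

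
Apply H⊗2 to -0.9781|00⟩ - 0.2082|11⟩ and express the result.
-0.5932|00⟩ - 0.385|01⟩ - 0.385|10⟩ - 0.5932|11⟩

H⊗2 gives amp(|y⟩) = (1/2) Σ_x (−1)^(x·y) amp(|x⟩), where x·y is the number of positions in which both x and y have a 1.
|00⟩: (-0.9781 - 0.2082)/2 = -0.5932
|01⟩: (-0.9781 + 0.2082)/2 = -0.385
|10⟩: (-0.9781 + 0.2082)/2 = -0.385
|11⟩: (-0.9781 - 0.2082)/2 = -0.5932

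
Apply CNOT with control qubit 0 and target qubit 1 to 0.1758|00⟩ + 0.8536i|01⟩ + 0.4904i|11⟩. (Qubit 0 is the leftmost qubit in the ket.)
0.1758|00⟩ + 0.8536i|01⟩ + 0.4904i|10⟩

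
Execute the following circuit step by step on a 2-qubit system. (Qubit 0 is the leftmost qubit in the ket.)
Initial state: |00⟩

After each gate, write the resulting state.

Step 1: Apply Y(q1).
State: i|01⟩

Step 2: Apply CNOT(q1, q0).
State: i|11⟩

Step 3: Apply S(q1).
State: -|11⟩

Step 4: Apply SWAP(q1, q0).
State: -|11⟩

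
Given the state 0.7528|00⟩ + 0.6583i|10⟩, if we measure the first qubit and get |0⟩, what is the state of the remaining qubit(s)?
|0⟩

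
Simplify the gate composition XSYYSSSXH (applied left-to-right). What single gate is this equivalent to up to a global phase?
H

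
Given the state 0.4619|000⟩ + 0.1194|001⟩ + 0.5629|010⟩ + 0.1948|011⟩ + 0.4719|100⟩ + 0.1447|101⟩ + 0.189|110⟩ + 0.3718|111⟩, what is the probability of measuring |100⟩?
0.2227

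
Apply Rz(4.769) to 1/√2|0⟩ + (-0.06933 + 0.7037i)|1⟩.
(-0.514 - 0.4856i)|0⟩ + (-0.4329 - 0.5591i)|1⟩

Rz(4.769) = [[e^(−iθ/2), 0], [0, e^(iθ/2)]] with e^(±iθ/2) = cos(θ/2) ± i·sin(θ/2); θ = 4.769, cos(θ/2) ≈ -0.726836, sin(θ/2) ≈ 0.686811.
With a = amp(|0⟩) = 1/√2 and b = amp(|1⟩) = (-0.06933 + 0.7037i):
new amp(|0⟩) = (-0.726836 - 0.686811i)·a = (-0.514 - 0.4856i)
new amp(|1⟩) = (-0.726836 + 0.686811i)·b = (-0.4329 - 0.5591i)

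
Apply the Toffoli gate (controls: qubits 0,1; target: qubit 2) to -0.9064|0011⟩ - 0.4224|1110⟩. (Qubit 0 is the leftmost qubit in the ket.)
-0.9064|0011⟩ - 0.4224|1100⟩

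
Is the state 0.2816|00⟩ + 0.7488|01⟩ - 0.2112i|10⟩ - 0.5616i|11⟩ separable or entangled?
Separable

Writing the state as a|00⟩ + b|01⟩ + c|10⟩ + d|11⟩, it is a product state iff ad − bc = 0.
Here (a, b, c, d) = (0.2816, 0.7488, -0.2112i, -0.5616i): ad − bc = (0.2816)(-0.5616i) − (0.7488)(-0.2112i) = 0, so the state is separable.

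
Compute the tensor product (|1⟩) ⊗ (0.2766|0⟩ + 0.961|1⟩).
0.2766|10⟩ + 0.961|11⟩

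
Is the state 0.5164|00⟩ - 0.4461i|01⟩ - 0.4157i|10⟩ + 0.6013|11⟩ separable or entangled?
Entangled

Writing the state as a|00⟩ + b|01⟩ + c|10⟩ + d|11⟩, it is a product state iff ad − bc = 0.
Here (a, b, c, d) = (0.5164, -0.4461i, -0.4157i, 0.6013): ad − bc = (0.5164)(0.6013) − (-0.4461i)(-0.4157i) = 0.496 ≠ 0, so the state is entangled.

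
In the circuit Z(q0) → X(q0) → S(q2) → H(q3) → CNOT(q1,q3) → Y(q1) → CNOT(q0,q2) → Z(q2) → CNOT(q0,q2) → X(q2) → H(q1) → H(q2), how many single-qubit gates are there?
9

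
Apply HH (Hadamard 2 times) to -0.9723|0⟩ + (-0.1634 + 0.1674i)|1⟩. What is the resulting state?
-0.9723|0⟩ + (-0.1634 + 0.1674i)|1⟩

H² = I, so an even number of Hadamards cancels: H^2 = I and the state is unchanged.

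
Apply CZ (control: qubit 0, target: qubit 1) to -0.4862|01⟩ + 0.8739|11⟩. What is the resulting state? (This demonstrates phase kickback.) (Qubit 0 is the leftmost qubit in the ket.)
-0.4862|01⟩ - 0.8739|11⟩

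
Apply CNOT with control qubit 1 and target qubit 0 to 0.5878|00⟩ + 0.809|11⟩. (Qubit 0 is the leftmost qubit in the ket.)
0.5878|00⟩ + 0.809|01⟩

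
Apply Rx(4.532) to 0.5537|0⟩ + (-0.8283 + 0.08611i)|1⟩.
(-0.2885 + 0.6361i)|0⟩ + (0.5306 - 0.4804i)|1⟩

Rx(4.532) = [[cos(θ/2), −i·sin(θ/2)], [−i·sin(θ/2), cos(θ/2)]]; θ = 4.532, cos(θ/2) ≈ -0.640542, sin(θ/2) ≈ 0.767923.
With a = amp(|0⟩) = 0.5537 and b = amp(|1⟩) = (-0.8283 + 0.08611i):
new amp(|0⟩) = (-0.640542)·a + (-0.767923i)·b = (-0.2885 + 0.6361i)
new amp(|1⟩) = (-0.767923i)·a + (-0.640542)·b = (0.5306 - 0.4804i)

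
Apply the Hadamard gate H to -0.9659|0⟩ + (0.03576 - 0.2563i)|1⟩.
(-0.6577 - 0.1812i)|0⟩ + (-0.7083 + 0.1812i)|1⟩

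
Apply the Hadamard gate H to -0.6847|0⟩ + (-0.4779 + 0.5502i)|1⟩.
(-0.8221 + 0.3891i)|0⟩ + (-0.1462 - 0.3891i)|1⟩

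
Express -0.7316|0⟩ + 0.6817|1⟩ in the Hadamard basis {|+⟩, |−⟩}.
-0.03528|+⟩ - 0.9994|−⟩

With |ψ⟩ = α|0⟩ + β|1⟩, the Hadamard-basis coefficients are ⟨+|ψ⟩ = (α + β)/√2 and ⟨−|ψ⟩ = (α − β)/√2.
Here α = -0.7316, β = 0.6817: (α + β)/√2 = -0.03528, (α − β)/√2 = -0.9994.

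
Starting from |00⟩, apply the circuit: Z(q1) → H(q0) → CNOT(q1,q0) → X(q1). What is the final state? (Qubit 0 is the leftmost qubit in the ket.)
1/√2|01⟩ + 1/√2|11⟩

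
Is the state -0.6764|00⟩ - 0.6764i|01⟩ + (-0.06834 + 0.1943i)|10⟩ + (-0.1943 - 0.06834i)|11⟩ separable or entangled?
Separable

Writing the state as a|00⟩ + b|01⟩ + c|10⟩ + d|11⟩, it is a product state iff ad − bc = 0.
Here (a, b, c, d) = (-0.6764, -0.6764i, (-0.06834 + 0.1943i), (-0.1943 - 0.06834i)): ad − bc = (-0.6764)(-0.1943 - 0.06834i) − (-0.6764i)(-0.06834 + 0.1943i) = 0, so the state is separable.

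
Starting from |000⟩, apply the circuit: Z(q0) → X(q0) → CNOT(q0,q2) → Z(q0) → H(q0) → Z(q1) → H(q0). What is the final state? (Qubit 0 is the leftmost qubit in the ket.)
-|101⟩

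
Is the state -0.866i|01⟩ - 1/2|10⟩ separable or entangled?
Entangled

Writing the state as a|00⟩ + b|01⟩ + c|10⟩ + d|11⟩, it is a product state iff ad − bc = 0.
Here (a, b, c, d) = (0, -0.866i, -1/2, 0): ad − bc = (0)(0) − (-0.866i)(-1/2) = -0.433i ≠ 0, so the state is entangled.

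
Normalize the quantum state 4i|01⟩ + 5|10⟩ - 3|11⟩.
0.5657i|01⟩ + 1/√2|10⟩ - 0.4243|11⟩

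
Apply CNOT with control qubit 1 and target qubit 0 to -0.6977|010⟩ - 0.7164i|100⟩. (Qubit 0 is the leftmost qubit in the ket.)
-0.7164i|100⟩ - 0.6977|110⟩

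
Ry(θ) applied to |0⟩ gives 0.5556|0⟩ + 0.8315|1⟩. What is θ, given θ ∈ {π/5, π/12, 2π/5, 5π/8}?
5π/8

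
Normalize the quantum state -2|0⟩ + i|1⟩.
-0.8944|0⟩ + (1/√5)i|1⟩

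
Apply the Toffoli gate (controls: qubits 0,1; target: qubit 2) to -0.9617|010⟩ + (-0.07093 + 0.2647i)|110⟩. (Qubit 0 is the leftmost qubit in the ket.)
-0.9617|010⟩ + (-0.07093 + 0.2647i)|111⟩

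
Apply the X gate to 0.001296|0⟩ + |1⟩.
|0⟩ + 0.001296|1⟩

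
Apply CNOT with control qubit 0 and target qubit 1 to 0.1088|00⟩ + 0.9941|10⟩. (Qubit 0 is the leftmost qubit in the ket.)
0.1088|00⟩ + 0.9941|11⟩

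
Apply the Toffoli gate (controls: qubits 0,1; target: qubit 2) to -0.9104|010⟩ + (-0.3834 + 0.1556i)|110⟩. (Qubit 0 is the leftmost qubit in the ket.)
-0.9104|010⟩ + (-0.3834 + 0.1556i)|111⟩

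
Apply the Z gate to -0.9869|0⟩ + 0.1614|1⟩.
-0.9869|0⟩ - 0.1614|1⟩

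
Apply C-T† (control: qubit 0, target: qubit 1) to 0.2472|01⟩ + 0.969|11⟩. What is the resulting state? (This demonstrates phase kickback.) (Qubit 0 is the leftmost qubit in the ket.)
0.2472|01⟩ + (0.6852 - 0.6852i)|11⟩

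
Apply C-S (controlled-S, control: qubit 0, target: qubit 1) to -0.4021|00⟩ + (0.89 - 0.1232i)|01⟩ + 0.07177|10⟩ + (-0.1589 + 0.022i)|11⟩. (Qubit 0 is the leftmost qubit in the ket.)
-0.4021|00⟩ + (0.89 - 0.1232i)|01⟩ + 0.07177|10⟩ + (-0.022 - 0.1589i)|11⟩

C-S leaves the control-|0⟩ kets |00⟩, |01⟩ unchanged and applies S to qubit 1 on the control-|1⟩ pair (|10⟩, |11⟩).
S = [[1, 0], [0, i]].
With a = amp(|10⟩) = 0.07177 and b = amp(|11⟩) = (-0.1589 + 0.022i):
new amp(|10⟩) = (1)·a = 0.07177
new amp(|11⟩) = (i)·b = (-0.022 - 0.1589i)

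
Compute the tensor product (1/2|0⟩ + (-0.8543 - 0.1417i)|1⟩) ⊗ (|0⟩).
1/2|00⟩ + (-0.8543 - 0.1417i)|10⟩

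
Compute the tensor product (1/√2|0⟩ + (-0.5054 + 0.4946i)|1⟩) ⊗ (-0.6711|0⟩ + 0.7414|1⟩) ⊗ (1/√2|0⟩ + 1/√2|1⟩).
-0.3356|000⟩ - 0.3356|001⟩ + 0.3707|010⟩ + 0.3707|011⟩ + (0.2398 - 0.2347i)|100⟩ + (0.2398 - 0.2347i)|101⟩ + (-0.265 + 0.2593i)|110⟩ + (-0.265 + 0.2593i)|111⟩

amp(|b₁b₂…⟩) = product of the factor amplitudes for bits b₁, b₂, …; only kets whose every factor amplitude is nonzero survive.
|000⟩: (1/√2)(-0.6711)(1/√2) = -0.3356
|001⟩: (1/√2)(-0.6711)(1/√2) = -0.3356
|010⟩: (1/√2)(0.7414)(1/√2) = 0.3707
|011⟩: (1/√2)(0.7414)(1/√2) = 0.3707
|100⟩: (-0.5054 + 0.4946i)(-0.6711)(1/√2) = (0.2398 - 0.2347i)
|101⟩: (-0.5054 + 0.4946i)(-0.6711)(1/√2) = (0.2398 - 0.2347i)
|110⟩: (-0.5054 + 0.4946i)(0.7414)(1/√2) = (-0.265 + 0.2593i)
|111⟩: (-0.5054 + 0.4946i)(0.7414)(1/√2) = (-0.265 + 0.2593i)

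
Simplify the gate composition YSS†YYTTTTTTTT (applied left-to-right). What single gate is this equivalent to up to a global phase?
Y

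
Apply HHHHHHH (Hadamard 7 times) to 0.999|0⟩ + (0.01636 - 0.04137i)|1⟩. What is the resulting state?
(0.718 - 0.02925i)|0⟩ + (0.6948 + 0.02925i)|1⟩

H² = I, so H^7 = H: a single Hadamard. With (a, b) = (0.999, (0.01636 - 0.04137i)), H gives ((a + b)/√2, (a − b)/√2) = ((0.718 - 0.02925i), (0.6948 + 0.02925i)).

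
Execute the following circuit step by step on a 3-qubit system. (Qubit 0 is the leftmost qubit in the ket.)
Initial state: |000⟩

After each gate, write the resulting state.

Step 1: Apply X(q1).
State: |010⟩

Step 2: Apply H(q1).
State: 1/√2|000⟩ - 1/√2|010⟩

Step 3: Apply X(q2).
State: 1/√2|001⟩ - 1/√2|011⟩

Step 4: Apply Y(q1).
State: (1/√2)i|001⟩ + (1/√2)i|011⟩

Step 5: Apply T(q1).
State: (1/√2)i|001⟩ + (-1/2 + (1/2)i)|011⟩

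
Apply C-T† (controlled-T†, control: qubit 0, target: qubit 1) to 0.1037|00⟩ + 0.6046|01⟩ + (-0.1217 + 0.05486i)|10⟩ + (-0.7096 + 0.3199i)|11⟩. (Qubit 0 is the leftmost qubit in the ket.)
0.1037|00⟩ + 0.6046|01⟩ + (-0.1217 + 0.05486i)|10⟩ + (-0.2756 + 0.728i)|11⟩

C-T† leaves the control-|0⟩ kets |00⟩, |01⟩ unchanged and applies T† to qubit 1 on the control-|1⟩ pair (|10⟩, |11⟩).
T† = [[1, 0], [0, (1/√2 - (1/√2)i)]].
With a = amp(|10⟩) = (-0.1217 + 0.05486i) and b = amp(|11⟩) = (-0.7096 + 0.3199i):
new amp(|10⟩) = (1)·a = (-0.1217 + 0.05486i)
new amp(|11⟩) = (1/√2 - (1/√2)i)·b = (-0.2756 + 0.728i)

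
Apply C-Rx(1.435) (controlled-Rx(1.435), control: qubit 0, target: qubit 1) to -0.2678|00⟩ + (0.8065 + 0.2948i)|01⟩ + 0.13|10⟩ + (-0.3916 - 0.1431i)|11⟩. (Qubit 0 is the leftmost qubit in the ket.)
-0.2678|00⟩ + (0.8065 + 0.2948i)|01⟩ + (0.00386 + 0.2575i)|10⟩ + (-0.2951 - 0.1933i)|11⟩

C-Rx(1.435) leaves the control-|0⟩ kets |00⟩, |01⟩ unchanged and applies Rx(1.435) to qubit 1 on the control-|1⟩ pair (|10⟩, |11⟩).
Rx(1.435) = [[cos(θ/2), −i·sin(θ/2)], [−i·sin(θ/2), cos(θ/2)]]; θ = 1.435, cos(θ/2) ≈ 0.753452, sin(θ/2) ≈ 0.657503.
With a = amp(|10⟩) = 0.13 and b = amp(|11⟩) = (-0.3916 - 0.1431i):
new amp(|10⟩) = (0.753452)·a + (-0.657503i)·b = (0.00386 + 0.2575i)
new amp(|11⟩) = (-0.657503i)·a + (0.753452)·b = (-0.2951 - 0.1933i)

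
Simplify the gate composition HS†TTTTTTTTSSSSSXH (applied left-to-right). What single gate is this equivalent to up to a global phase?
Z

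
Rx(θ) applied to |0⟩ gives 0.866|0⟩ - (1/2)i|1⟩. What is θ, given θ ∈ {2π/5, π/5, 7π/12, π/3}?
π/3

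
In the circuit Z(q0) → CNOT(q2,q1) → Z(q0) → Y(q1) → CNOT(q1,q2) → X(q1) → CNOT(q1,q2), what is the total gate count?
7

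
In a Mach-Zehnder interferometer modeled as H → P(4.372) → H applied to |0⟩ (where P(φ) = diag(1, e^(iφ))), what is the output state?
(0.3331 - 0.4713i)|0⟩ + (0.6669 + 0.4713i)|1⟩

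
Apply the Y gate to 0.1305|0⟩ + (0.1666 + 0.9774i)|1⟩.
(0.9774 - 0.1666i)|0⟩ + 0.1305i|1⟩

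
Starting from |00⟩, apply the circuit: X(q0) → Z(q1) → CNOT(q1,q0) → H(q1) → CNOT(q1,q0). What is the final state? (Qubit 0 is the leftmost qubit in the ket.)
1/√2|01⟩ + 1/√2|10⟩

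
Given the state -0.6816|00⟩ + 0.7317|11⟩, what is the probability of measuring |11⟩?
0.5354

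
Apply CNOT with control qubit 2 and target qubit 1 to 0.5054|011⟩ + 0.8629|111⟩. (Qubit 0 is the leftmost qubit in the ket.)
0.5054|001⟩ + 0.8629|101⟩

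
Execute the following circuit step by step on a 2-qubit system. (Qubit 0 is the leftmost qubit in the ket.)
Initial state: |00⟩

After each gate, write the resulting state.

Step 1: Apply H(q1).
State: 1/√2|00⟩ + 1/√2|01⟩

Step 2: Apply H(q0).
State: 1/2|00⟩ + 1/2|01⟩ + 1/2|10⟩ + 1/2|11⟩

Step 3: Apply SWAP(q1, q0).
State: 1/2|00⟩ + 1/2|01⟩ + 1/2|10⟩ + 1/2|11⟩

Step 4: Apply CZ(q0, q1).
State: 1/2|00⟩ + 1/2|01⟩ + 1/2|10⟩ - 1/2|11⟩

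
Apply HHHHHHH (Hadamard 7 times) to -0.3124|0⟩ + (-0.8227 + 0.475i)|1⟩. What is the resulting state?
(-0.8026 + 0.3359i)|0⟩ + (0.3608 - 0.3359i)|1⟩

H² = I, so H^7 = H: a single Hadamard. With (a, b) = (-0.3124, (-0.8227 + 0.475i)), H gives ((a + b)/√2, (a − b)/√2) = ((-0.8026 + 0.3359i), (0.3608 - 0.3359i)).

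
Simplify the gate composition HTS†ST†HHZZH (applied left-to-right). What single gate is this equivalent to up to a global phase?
I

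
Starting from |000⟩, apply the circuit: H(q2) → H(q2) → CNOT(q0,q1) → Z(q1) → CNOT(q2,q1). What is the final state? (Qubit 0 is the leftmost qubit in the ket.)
|000⟩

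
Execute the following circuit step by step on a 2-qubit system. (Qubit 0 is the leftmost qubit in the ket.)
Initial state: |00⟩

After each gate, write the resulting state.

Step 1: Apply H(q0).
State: 1/√2|00⟩ + 1/√2|10⟩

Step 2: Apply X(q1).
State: 1/√2|01⟩ + 1/√2|11⟩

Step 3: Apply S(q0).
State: 1/√2|01⟩ + (1/√2)i|11⟩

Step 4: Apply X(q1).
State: 1/√2|00⟩ + (1/√2)i|10⟩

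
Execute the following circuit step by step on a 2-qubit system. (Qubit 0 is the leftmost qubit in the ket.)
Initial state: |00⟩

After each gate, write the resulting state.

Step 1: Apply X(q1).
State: |01⟩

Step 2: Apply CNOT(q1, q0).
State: |11⟩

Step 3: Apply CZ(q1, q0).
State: -|11⟩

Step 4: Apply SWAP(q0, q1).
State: -|11⟩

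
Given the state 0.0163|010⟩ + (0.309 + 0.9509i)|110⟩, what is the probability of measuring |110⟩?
0.9997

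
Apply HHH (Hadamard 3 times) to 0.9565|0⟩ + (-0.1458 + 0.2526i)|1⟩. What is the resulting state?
(0.5733 + 0.1786i)|0⟩ + (0.7794 - 0.1786i)|1⟩

H² = I, so H^3 = H: a single Hadamard. With (a, b) = (0.9565, (-0.1458 + 0.2526i)), H gives ((a + b)/√2, (a − b)/√2) = ((0.5733 + 0.1786i), (0.7794 - 0.1786i)).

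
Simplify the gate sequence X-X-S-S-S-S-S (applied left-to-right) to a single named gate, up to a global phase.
S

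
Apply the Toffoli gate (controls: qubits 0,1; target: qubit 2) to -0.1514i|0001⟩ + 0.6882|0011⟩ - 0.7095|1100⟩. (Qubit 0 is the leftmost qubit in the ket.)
-0.1514i|0001⟩ + 0.6882|0011⟩ - 0.7095|1110⟩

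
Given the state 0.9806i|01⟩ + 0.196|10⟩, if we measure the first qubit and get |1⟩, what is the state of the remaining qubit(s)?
|0⟩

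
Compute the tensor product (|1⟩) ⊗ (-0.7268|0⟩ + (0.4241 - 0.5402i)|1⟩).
-0.7268|10⟩ + (0.4241 - 0.5402i)|11⟩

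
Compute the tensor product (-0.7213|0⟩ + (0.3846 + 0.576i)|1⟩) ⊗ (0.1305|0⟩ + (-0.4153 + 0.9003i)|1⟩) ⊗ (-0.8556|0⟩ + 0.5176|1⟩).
0.08054|000⟩ - 0.04872|001⟩ + (-0.2563 + 0.5556i)|010⟩ + (0.1551 - 0.3361i)|011⟩ + (-0.04294 - 0.06431i)|100⟩ + (0.02598 + 0.03891i)|101⟩ + (0.5804 - 0.09159i)|110⟩ + (-0.3511 + 0.05541i)|111⟩

amp(|b₁b₂…⟩) = product of the factor amplitudes for bits b₁, b₂, …; only kets whose every factor amplitude is nonzero survive.
|000⟩: (-0.7213)(0.1305)(-0.8556) = 0.08054
|001⟩: (-0.7213)(0.1305)(0.5176) = -0.04872
|010⟩: (-0.7213)(-0.4153 + 0.9003i)(-0.8556) = (-0.2563 + 0.5556i)
|011⟩: (-0.7213)(-0.4153 + 0.9003i)(0.5176) = (0.1551 - 0.3361i)
|100⟩: (0.3846 + 0.576i)(0.1305)(-0.8556) = (-0.04294 - 0.06431i)
|101⟩: (0.3846 + 0.576i)(0.1305)(0.5176) = (0.02598 + 0.03891i)
|110⟩: (0.3846 + 0.576i)(-0.4153 + 0.9003i)(-0.8556) = (0.5804 - 0.09159i)
|111⟩: (0.3846 + 0.576i)(-0.4153 + 0.9003i)(0.5176) = (-0.3511 + 0.05541i)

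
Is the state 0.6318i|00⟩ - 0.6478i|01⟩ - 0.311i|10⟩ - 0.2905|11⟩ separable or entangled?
Entangled

Writing the state as a|00⟩ + b|01⟩ + c|10⟩ + d|11⟩, it is a product state iff ad − bc = 0.
Here (a, b, c, d) = (0.6318i, -0.6478i, -0.311i, -0.2905): ad − bc = (0.6318i)(-0.2905) − (-0.6478i)(-0.311i) = (0.2015 - 0.1835i) ≠ 0, so the state is entangled.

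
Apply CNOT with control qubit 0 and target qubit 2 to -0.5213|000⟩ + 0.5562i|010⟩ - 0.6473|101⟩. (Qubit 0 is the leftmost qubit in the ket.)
-0.5213|000⟩ + 0.5562i|010⟩ - 0.6473|100⟩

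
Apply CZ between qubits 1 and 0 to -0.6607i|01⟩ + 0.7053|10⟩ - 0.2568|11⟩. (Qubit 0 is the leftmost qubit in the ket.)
-0.6607i|01⟩ + 0.7053|10⟩ + 0.2568|11⟩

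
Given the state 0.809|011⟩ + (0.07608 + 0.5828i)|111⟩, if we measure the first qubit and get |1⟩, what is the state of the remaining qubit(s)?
(0.1294 + 0.9916i)|11⟩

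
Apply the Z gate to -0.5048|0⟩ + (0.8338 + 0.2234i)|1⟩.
-0.5048|0⟩ + (-0.8338 - 0.2234i)|1⟩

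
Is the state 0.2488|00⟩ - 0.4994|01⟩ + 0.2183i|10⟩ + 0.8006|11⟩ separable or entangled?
Entangled

Writing the state as a|00⟩ + b|01⟩ + c|10⟩ + d|11⟩, it is a product state iff ad − bc = 0.
Here (a, b, c, d) = (0.2488, -0.4994, 0.2183i, 0.8006): ad − bc = (0.2488)(0.8006) − (-0.4994)(0.2183i) = (0.1992 + 0.109i) ≠ 0, so the state is entangled.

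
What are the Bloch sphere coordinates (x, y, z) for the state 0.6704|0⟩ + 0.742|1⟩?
(0.9949, 0, -0.1011)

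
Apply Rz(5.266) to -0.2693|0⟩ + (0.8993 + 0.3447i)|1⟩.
(0.2352 + 0.1311i)|0⟩ + (-0.9533 + 0.1368i)|1⟩

Rz(5.266) = [[e^(−iθ/2), 0], [0, e^(iθ/2)]] with e^(±iθ/2) = cos(θ/2) ± i·sin(θ/2); θ = 5.266, cos(θ/2) ≈ -0.873431, sin(θ/2) ≈ 0.486949.
With a = amp(|0⟩) = -0.2693 and b = amp(|1⟩) = (0.8993 + 0.3447i):
new amp(|0⟩) = (-0.873431 - 0.486949i)·a = (0.2352 + 0.1311i)
new amp(|1⟩) = (-0.873431 + 0.486949i)·b = (-0.9533 + 0.1368i)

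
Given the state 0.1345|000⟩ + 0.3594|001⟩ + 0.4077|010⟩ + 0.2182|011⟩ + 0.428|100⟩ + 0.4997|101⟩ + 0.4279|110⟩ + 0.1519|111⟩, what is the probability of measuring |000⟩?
0.01809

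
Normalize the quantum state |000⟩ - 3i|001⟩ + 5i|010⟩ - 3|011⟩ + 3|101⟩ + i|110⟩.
0.1361|000⟩ - (1/√6)i|001⟩ + 0.6804i|010⟩ - 1/√6|011⟩ + 1/√6|101⟩ + 0.1361i|110⟩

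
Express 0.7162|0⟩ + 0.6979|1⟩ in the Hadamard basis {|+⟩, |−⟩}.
0.9999|+⟩ + 0.01294|−⟩

With |ψ⟩ = α|0⟩ + β|1⟩, the Hadamard-basis coefficients are ⟨+|ψ⟩ = (α + β)/√2 and ⟨−|ψ⟩ = (α − β)/√2.
Here α = 0.7162, β = 0.6979: (α + β)/√2 = 0.9999, (α − β)/√2 = 0.01294.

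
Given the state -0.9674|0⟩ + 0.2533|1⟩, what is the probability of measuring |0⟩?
0.9359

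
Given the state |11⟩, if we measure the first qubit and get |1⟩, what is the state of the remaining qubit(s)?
|1⟩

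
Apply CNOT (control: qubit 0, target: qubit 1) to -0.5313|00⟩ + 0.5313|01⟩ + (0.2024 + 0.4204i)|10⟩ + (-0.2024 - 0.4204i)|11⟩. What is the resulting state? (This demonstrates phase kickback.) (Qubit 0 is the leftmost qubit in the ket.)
-0.5313|00⟩ + 0.5313|01⟩ + (-0.2024 - 0.4204i)|10⟩ + (0.2024 + 0.4204i)|11⟩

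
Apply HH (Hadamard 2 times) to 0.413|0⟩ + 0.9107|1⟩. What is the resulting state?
0.413|0⟩ + 0.9107|1⟩

H² = I, so an even number of Hadamards cancels: H^2 = I and the state is unchanged.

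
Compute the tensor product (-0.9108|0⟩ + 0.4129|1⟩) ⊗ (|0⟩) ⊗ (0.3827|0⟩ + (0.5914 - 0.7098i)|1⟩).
-0.3486|000⟩ + (-0.5386 + 0.6465i)|001⟩ + 0.158|100⟩ + (0.2442 - 0.2931i)|101⟩

amp(|b₁b₂…⟩) = product of the factor amplitudes for bits b₁, b₂, …; only kets whose every factor amplitude is nonzero survive.
|000⟩: (-0.9108)(1)(0.3827) = -0.3486
|001⟩: (-0.9108)(1)(0.5914 - 0.7098i) = (-0.5386 + 0.6465i)
|100⟩: (0.4129)(1)(0.3827) = 0.158
|101⟩: (0.4129)(1)(0.5914 - 0.7098i) = (0.2442 - 0.2931i)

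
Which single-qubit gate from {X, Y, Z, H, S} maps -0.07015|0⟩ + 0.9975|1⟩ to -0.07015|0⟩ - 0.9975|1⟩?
Z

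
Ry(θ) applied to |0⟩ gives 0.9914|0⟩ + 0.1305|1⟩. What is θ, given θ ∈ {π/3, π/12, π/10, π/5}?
π/12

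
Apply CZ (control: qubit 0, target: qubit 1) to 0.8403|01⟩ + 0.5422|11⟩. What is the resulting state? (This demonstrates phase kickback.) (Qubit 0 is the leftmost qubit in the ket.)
0.8403|01⟩ - 0.5422|11⟩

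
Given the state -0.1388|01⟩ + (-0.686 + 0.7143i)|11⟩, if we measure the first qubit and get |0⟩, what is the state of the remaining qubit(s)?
-|1⟩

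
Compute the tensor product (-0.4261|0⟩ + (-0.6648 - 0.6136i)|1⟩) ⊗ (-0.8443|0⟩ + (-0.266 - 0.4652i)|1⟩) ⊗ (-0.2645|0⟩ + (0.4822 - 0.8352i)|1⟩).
-0.09516|000⟩ + (0.1735 - 0.3005i)|001⟩ + (-0.02998 - 0.05243i)|010⟩ + (0.2202 + 0.0009188i)|011⟩ + (-0.1485 - 0.137i)|100⟩ + (0.7033 - 0.219i)|101⟩ + (0.02873 - 0.125i)|110⟩ + (0.3422 + 0.3185i)|111⟩

amp(|b₁b₂…⟩) = product of the factor amplitudes for bits b₁, b₂, …; only kets whose every factor amplitude is nonzero survive.
|000⟩: (-0.4261)(-0.8443)(-0.2645) = -0.09516
|001⟩: (-0.4261)(-0.8443)(0.4822 - 0.8352i) = (0.1735 - 0.3005i)
|010⟩: (-0.4261)(-0.266 - 0.4652i)(-0.2645) = (-0.02998 - 0.05243i)
|011⟩: (-0.4261)(-0.266 - 0.4652i)(0.4822 - 0.8352i) = (0.2202 + 0.0009188i)
|100⟩: (-0.6648 - 0.6136i)(-0.8443)(-0.2645) = (-0.1485 - 0.137i)
|101⟩: (-0.6648 - 0.6136i)(-0.8443)(0.4822 - 0.8352i) = (0.7033 - 0.219i)
|110⟩: (-0.6648 - 0.6136i)(-0.266 - 0.4652i)(-0.2645) = (0.02873 - 0.125i)
|111⟩: (-0.6648 - 0.6136i)(-0.266 - 0.4652i)(0.4822 - 0.8352i) = (0.3422 + 0.3185i)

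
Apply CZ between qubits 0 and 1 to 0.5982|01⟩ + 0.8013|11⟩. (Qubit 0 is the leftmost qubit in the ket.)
0.5982|01⟩ - 0.8013|11⟩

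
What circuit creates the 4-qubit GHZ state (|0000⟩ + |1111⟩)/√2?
H(q0) → CNOT(q0,q1) → CNOT(q0,q2) → CNOT(q0,q3)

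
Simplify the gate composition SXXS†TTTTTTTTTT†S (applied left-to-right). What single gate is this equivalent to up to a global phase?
S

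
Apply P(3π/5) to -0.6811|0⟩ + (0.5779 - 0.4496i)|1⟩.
-0.6811|0⟩ + (0.249 + 0.6885i)|1⟩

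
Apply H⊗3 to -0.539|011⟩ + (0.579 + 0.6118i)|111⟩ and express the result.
(0.01414 + 0.2163i)|000⟩ + (-0.01414 - 0.2163i)|001⟩ + (-0.01414 - 0.2163i)|010⟩ + (0.01414 + 0.2163i)|011⟩ + (-0.3953 - 0.2163i)|100⟩ + (0.3953 + 0.2163i)|101⟩ + (0.3953 + 0.2163i)|110⟩ + (-0.3953 - 0.2163i)|111⟩

H⊗3 gives amp(|y⟩) = (1/2√2) Σ_x (−1)^(x·y) amp(|x⟩), where x·y is the number of positions in which both x and y have a 1.
|000⟩: (-0.539 + (0.579 + 0.6118i))/(2√2) = (0.01414 + 0.2163i)
|001⟩: (0.539 - (0.579 + 0.6118i))/(2√2) = (-0.01414 - 0.2163i)
|010⟩: (0.539 - (0.579 + 0.6118i))/(2√2) = (-0.01414 - 0.2163i)
|011⟩: (-0.539 + (0.579 + 0.6118i))/(2√2) = (0.01414 + 0.2163i)
|100⟩: (-0.539 - (0.579 + 0.6118i))/(2√2) = (-0.3953 - 0.2163i)
|101⟩: (0.539 + (0.579 + 0.6118i))/(2√2) = (0.3953 + 0.2163i)
|110⟩: (0.539 + (0.579 + 0.6118i))/(2√2) = (0.3953 + 0.2163i)
|111⟩: (-0.539 - (0.579 + 0.6118i))/(2√2) = (-0.3953 - 0.2163i)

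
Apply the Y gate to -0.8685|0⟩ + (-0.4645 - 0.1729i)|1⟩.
(-0.1729 + 0.4645i)|0⟩ - 0.8685i|1⟩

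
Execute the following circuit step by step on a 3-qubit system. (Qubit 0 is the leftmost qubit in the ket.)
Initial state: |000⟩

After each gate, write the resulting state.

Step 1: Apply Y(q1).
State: i|010⟩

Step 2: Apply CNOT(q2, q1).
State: i|010⟩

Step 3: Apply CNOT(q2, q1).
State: i|010⟩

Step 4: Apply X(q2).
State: i|011⟩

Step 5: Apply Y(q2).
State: |010⟩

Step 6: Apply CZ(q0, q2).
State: |010⟩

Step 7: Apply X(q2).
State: |011⟩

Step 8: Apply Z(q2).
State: -|011⟩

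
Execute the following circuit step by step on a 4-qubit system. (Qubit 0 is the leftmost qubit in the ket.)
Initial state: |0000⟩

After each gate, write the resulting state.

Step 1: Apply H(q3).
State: 1/√2|0000⟩ + 1/√2|0001⟩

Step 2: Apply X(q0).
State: 1/√2|1000⟩ + 1/√2|1001⟩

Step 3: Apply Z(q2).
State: 1/√2|1000⟩ + 1/√2|1001⟩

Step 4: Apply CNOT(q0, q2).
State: 1/√2|1010⟩ + 1/√2|1011⟩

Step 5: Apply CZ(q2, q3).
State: 1/√2|1010⟩ - 1/√2|1011⟩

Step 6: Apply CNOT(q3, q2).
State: -1/√2|1001⟩ + 1/√2|1010⟩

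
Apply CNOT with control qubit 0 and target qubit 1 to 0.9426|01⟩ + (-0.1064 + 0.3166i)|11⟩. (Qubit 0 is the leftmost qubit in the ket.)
0.9426|01⟩ + (-0.1064 + 0.3166i)|10⟩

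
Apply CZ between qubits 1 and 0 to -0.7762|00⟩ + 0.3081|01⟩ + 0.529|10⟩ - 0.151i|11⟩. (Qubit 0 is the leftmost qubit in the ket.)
-0.7762|00⟩ + 0.3081|01⟩ + 0.529|10⟩ + 0.151i|11⟩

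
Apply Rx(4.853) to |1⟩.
-0.6557i|0⟩ - 0.755|1⟩

Rx(4.853) = [[cos(θ/2), −i·sin(θ/2)], [−i·sin(θ/2), cos(θ/2)]]; θ = 4.853, cos(θ/2) ≈ -0.755032, sin(θ/2) ≈ 0.655687.
With a = amp(|0⟩) = 0 and b = amp(|1⟩) = 1:
new amp(|0⟩) = (-0.755032)·a + (-0.655687i)·b = -0.6557i
new amp(|1⟩) = (-0.655687i)·a + (-0.755032)·b = -0.755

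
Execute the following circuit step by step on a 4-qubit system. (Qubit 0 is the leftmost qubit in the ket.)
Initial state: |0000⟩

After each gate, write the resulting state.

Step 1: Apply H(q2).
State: 1/√2|0000⟩ + 1/√2|0010⟩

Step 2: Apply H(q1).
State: 1/2|0000⟩ + 1/2|0010⟩ + 1/2|0100⟩ + 1/2|0110⟩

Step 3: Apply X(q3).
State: 1/2|0001⟩ + 1/2|0011⟩ + 1/2|0101⟩ + 1/2|0111⟩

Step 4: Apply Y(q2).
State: -(1/2)i|0001⟩ + (1/2)i|0011⟩ - (1/2)i|0101⟩ + (1/2)i|0111⟩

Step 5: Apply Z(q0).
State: -(1/2)i|0001⟩ + (1/2)i|0011⟩ - (1/2)i|0101⟩ + (1/2)i|0111⟩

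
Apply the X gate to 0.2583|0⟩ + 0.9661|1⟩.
0.9661|0⟩ + 0.2583|1⟩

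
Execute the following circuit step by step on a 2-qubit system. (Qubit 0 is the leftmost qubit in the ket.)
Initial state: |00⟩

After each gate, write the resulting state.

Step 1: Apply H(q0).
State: 1/√2|00⟩ + 1/√2|10⟩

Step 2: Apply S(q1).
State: 1/√2|00⟩ + 1/√2|10⟩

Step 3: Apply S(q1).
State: 1/√2|00⟩ + 1/√2|10⟩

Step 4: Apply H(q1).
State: 1/2|00⟩ + 1/2|01⟩ + 1/2|10⟩ + 1/2|11⟩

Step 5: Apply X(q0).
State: 1/2|00⟩ + 1/2|01⟩ + 1/2|10⟩ + 1/2|11⟩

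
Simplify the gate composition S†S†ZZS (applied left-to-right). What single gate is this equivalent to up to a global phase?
S†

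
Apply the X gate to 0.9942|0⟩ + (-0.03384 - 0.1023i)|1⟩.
(-0.03384 - 0.1023i)|0⟩ + 0.9942|1⟩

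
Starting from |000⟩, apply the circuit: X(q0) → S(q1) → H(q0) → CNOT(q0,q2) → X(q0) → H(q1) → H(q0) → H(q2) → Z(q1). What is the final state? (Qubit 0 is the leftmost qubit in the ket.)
1/2|001⟩ - 1/2|011⟩ - 1/2|100⟩ + 1/2|110⟩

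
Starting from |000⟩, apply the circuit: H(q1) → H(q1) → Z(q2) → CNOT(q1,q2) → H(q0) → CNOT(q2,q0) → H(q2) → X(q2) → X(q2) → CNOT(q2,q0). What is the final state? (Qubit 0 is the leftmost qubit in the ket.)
1/2|000⟩ + 1/2|001⟩ + 1/2|100⟩ + 1/2|101⟩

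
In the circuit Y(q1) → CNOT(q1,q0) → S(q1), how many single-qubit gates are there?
2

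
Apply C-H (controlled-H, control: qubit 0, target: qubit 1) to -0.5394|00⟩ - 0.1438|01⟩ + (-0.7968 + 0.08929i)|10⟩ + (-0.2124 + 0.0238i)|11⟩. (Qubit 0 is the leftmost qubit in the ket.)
-0.5394|00⟩ - 0.1438|01⟩ + (-0.7136 + 0.07997i)|10⟩ + (-0.4132 + 0.04631i)|11⟩

C-H leaves the control-|0⟩ kets |00⟩, |01⟩ unchanged and applies H to qubit 1 on the control-|1⟩ pair (|10⟩, |11⟩).
H = [[1/√2, 1/√2], [1/√2, -1/√2]].
With a = amp(|10⟩) = (-0.7968 + 0.08929i) and b = amp(|11⟩) = (-0.2124 + 0.0238i):
new amp(|10⟩) = (1/√2)·a + (1/√2)·b = (-0.7136 + 0.07997i)
new amp(|11⟩) = (1/√2)·a + (-1/√2)·b = (-0.4132 + 0.04631i)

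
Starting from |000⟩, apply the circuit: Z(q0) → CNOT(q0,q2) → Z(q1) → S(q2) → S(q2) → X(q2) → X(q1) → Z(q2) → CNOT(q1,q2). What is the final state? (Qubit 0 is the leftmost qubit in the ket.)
-|010⟩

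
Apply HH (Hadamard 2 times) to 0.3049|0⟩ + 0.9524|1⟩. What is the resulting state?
0.3049|0⟩ + 0.9524|1⟩

H² = I, so an even number of Hadamards cancels: H^2 = I and the state is unchanged.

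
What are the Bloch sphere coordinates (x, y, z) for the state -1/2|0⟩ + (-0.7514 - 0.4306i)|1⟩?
(0.7514, 0.4306, -0.5)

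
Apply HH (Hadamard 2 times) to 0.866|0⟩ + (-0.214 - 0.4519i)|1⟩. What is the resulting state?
0.866|0⟩ + (-0.214 - 0.4519i)|1⟩

H² = I, so an even number of Hadamards cancels: H^2 = I and the state is unchanged.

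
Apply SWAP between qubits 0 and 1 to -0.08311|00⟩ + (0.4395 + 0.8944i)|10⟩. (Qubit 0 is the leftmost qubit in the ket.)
-0.08311|00⟩ + (0.4395 + 0.8944i)|01⟩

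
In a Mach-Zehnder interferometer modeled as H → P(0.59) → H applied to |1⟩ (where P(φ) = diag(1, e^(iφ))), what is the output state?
(0.08453 - 0.2782i)|0⟩ + (0.9155 + 0.2782i)|1⟩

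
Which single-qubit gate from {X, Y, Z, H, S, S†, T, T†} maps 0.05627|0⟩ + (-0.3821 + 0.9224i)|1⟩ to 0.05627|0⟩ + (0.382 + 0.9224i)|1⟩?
T†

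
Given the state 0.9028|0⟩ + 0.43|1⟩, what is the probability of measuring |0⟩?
0.815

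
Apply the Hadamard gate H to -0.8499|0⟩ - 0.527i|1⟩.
(-0.601 - 0.3726i)|0⟩ + (-0.601 + 0.3726i)|1⟩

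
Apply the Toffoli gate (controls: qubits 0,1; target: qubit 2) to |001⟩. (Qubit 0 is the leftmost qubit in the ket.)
|001⟩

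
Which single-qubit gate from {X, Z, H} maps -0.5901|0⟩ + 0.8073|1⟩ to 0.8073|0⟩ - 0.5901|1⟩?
X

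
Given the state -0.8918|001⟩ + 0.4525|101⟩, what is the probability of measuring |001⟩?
0.7953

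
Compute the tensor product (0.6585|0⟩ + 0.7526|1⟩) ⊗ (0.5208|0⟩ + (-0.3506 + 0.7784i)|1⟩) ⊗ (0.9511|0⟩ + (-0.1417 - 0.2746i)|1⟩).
0.3262|000⟩ + (-0.0486 - 0.09417i)|001⟩ + (-0.2196 + 0.4875i)|010⟩ + (0.1735 - 0.009235i)|011⟩ + 0.3728|100⟩ + (-0.05554 - 0.1076i)|101⟩ + (-0.251 + 0.5572i)|110⟩ + (0.1983 - 0.01055i)|111⟩

amp(|b₁b₂…⟩) = product of the factor amplitudes for bits b₁, b₂, …; only kets whose every factor amplitude is nonzero survive.
|000⟩: (0.6585)(0.5208)(0.9511) = 0.3262
|001⟩: (0.6585)(0.5208)(-0.1417 - 0.2746i) = (-0.0486 - 0.09417i)
|010⟩: (0.6585)(-0.3506 + 0.7784i)(0.9511) = (-0.2196 + 0.4875i)
|011⟩: (0.6585)(-0.3506 + 0.7784i)(-0.1417 - 0.2746i) = (0.1735 - 0.009235i)
|100⟩: (0.7526)(0.5208)(0.9511) = 0.3728
|101⟩: (0.7526)(0.5208)(-0.1417 - 0.2746i) = (-0.05554 - 0.1076i)
|110⟩: (0.7526)(-0.3506 + 0.7784i)(0.9511) = (-0.251 + 0.5572i)
|111⟩: (0.7526)(-0.3506 + 0.7784i)(-0.1417 - 0.2746i) = (0.1983 - 0.01055i)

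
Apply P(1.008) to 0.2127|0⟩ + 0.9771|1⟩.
0.2127|0⟩ + (0.5213 + 0.8264i)|1⟩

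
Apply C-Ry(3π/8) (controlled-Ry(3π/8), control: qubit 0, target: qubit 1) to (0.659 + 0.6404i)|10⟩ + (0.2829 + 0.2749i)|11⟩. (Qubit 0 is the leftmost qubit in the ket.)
(0.3908 + 0.3797i)|10⟩ + (0.6013 + 0.5844i)|11⟩

C-Ry(3π/8) leaves the control-|0⟩ kets |00⟩, |01⟩ unchanged and applies Ry(3π/8) to qubit 1 on the control-|1⟩ pair (|10⟩, |11⟩).
Ry(3π/8) = [[cos(θ/2), −sin(θ/2)], [sin(θ/2), cos(θ/2)]]; θ = 3π/8, cos(θ/2) ≈ 0.83147, sin(θ/2) ≈ 0.55557.
With a = amp(|10⟩) = (0.659 + 0.6404i) and b = amp(|11⟩) = (0.2829 + 0.2749i):
new amp(|10⟩) = (0.83147)·a + (-0.55557)·b = (0.3908 + 0.3797i)
new amp(|11⟩) = (0.55557)·a + (0.83147)·b = (0.6013 + 0.5844i)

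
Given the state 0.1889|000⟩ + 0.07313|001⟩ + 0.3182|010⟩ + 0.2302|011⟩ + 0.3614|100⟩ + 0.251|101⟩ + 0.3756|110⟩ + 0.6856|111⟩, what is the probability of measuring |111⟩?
0.47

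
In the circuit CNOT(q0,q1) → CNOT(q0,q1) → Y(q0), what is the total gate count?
3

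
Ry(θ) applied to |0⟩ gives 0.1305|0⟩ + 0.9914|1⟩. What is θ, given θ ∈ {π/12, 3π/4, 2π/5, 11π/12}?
11π/12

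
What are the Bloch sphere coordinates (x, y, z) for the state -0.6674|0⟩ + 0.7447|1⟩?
(-0.994, 0, -0.1092)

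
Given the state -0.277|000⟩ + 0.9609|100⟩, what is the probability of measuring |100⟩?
0.9233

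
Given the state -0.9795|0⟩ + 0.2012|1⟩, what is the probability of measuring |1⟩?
0.04048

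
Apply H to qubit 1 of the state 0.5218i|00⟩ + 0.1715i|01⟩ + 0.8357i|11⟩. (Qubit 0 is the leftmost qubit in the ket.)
0.4902i|00⟩ + 0.2477i|01⟩ + 0.5909i|10⟩ - 0.5909i|11⟩

H on qubit 1 mixes each pair of kets that differ only in qubit 1: amplitudes (a, b) of (|…0…⟩, |…1…⟩) become ((a + b)/√2, (a − b)/√2). Kets absent from the input have amplitude 0.
(|00⟩, |01⟩): (a, b) = (0.5218i, 0.1715i) → (0.4902i, 0.2477i)
(|10⟩, |11⟩): (a, b) = (0, 0.8357i) → (0.5909i, -0.5909i)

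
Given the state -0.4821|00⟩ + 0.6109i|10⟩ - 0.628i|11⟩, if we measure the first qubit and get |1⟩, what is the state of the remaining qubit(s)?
0.6973i|0⟩ - 0.7168i|1⟩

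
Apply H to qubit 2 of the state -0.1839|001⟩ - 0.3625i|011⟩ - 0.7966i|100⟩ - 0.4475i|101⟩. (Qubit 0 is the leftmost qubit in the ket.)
-0.13|000⟩ + 0.13|001⟩ - 0.2563i|010⟩ + 0.2563i|011⟩ - 0.8797i|100⟩ - 0.2469i|101⟩

H on qubit 2 mixes each pair of kets that differ only in qubit 2: amplitudes (a, b) of (|…0…⟩, |…1…⟩) become ((a + b)/√2, (a − b)/√2). Kets absent from the input have amplitude 0.
(|000⟩, |001⟩): (a, b) = (0, -0.1839) → (-0.13, 0.13)
(|010⟩, |011⟩): (a, b) = (0, -0.3625i) → (-0.2563i, 0.2563i)
(|100⟩, |101⟩): (a, b) = (-0.7966i, -0.4475i) → (-0.8797i, -0.2469i)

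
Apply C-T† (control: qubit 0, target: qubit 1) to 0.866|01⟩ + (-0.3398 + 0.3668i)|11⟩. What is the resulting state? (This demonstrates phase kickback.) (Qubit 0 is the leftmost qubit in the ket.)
0.866|01⟩ + (0.01909 + 0.4996i)|11⟩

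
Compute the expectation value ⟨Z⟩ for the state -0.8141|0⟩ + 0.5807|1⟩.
0.3255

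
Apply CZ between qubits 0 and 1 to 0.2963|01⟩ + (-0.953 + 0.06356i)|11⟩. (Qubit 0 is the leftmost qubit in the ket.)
0.2963|01⟩ + (0.953 - 0.06356i)|11⟩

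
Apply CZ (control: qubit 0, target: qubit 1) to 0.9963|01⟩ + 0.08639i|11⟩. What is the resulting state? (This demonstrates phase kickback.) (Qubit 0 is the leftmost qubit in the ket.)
0.9963|01⟩ - 0.08639i|11⟩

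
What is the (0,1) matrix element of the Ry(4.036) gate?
-0.9017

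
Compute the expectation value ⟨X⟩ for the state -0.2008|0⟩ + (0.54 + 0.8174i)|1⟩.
-0.2169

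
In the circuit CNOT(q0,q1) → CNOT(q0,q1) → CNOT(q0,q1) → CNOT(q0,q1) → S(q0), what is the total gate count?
5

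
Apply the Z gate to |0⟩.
|0⟩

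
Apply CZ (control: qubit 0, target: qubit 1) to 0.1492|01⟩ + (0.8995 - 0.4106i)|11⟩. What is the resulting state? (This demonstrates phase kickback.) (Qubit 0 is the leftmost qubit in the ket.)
0.1492|01⟩ + (-0.8995 + 0.4106i)|11⟩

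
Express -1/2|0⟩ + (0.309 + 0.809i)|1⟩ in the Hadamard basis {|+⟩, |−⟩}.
(-0.1351 + 0.572i)|+⟩ + (-0.572 - 0.572i)|−⟩

With |ψ⟩ = α|0⟩ + β|1⟩, the Hadamard-basis coefficients are ⟨+|ψ⟩ = (α + β)/√2 and ⟨−|ψ⟩ = (α − β)/√2.
Here α = -1/2, β = (0.309 + 0.809i): (α + β)/√2 = (-0.1351 + 0.572i), (α − β)/√2 = (-0.572 - 0.572i).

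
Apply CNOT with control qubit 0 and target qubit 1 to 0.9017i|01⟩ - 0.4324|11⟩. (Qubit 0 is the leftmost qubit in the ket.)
0.9017i|01⟩ - 0.4324|10⟩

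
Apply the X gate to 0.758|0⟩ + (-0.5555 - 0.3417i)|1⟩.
(-0.5555 - 0.3417i)|0⟩ + 0.758|1⟩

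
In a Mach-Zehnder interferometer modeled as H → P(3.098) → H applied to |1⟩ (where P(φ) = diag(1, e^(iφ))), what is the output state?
(0.9995 - 0.02179i)|0⟩ + (0.000475 + 0.02179i)|1⟩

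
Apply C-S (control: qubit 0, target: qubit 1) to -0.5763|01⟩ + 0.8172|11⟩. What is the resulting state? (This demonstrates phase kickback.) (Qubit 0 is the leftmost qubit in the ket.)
-0.5763|01⟩ + 0.8172i|11⟩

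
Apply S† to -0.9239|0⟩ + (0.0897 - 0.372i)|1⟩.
-0.9239|0⟩ + (-0.372 - 0.0897i)|1⟩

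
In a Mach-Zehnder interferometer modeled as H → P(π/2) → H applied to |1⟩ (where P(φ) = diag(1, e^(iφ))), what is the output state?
(1/2 - (1/2)i)|0⟩ + (1/2 + (1/2)i)|1⟩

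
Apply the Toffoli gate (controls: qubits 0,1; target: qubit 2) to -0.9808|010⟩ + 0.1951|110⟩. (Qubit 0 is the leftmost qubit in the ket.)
-0.9808|010⟩ + 0.1951|111⟩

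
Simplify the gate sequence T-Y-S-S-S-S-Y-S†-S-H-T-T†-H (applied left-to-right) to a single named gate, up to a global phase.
T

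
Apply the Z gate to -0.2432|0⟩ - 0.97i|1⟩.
-0.2432|0⟩ + 0.97i|1⟩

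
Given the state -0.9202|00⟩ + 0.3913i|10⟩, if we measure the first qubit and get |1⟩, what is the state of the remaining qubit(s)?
i|0⟩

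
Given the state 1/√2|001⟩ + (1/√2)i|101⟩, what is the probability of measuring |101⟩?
1/2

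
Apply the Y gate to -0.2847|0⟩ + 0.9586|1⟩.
-0.9586i|0⟩ - 0.2847i|1⟩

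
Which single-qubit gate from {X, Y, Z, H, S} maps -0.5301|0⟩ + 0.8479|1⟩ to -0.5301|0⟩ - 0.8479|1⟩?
Z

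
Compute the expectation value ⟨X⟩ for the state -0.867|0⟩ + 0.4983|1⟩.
-0.8641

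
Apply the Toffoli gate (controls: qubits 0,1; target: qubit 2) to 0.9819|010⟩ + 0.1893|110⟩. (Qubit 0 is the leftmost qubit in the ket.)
0.9819|010⟩ + 0.1893|111⟩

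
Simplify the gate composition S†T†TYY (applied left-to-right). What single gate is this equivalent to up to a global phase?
S†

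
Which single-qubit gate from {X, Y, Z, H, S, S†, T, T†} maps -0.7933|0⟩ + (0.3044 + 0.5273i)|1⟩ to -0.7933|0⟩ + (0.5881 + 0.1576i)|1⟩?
T†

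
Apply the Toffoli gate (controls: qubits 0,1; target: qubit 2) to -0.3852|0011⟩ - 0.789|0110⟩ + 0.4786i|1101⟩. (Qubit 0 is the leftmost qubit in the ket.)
-0.3852|0011⟩ - 0.789|0110⟩ + 0.4786i|1111⟩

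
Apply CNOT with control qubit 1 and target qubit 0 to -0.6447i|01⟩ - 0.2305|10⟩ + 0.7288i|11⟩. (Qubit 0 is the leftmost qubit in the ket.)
0.7288i|01⟩ - 0.2305|10⟩ - 0.6447i|11⟩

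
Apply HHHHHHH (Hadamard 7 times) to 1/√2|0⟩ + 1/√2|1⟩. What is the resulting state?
|0⟩

H² = I, so H^7 = H: a single Hadamard. With (a, b) = (1/√2, 1/√2), H gives ((a + b)/√2, (a − b)/√2) = (1, 0).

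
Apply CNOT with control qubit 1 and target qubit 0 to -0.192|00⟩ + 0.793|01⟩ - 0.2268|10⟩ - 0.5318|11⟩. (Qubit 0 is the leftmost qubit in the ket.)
-0.192|00⟩ - 0.5318|01⟩ - 0.2268|10⟩ + 0.793|11⟩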